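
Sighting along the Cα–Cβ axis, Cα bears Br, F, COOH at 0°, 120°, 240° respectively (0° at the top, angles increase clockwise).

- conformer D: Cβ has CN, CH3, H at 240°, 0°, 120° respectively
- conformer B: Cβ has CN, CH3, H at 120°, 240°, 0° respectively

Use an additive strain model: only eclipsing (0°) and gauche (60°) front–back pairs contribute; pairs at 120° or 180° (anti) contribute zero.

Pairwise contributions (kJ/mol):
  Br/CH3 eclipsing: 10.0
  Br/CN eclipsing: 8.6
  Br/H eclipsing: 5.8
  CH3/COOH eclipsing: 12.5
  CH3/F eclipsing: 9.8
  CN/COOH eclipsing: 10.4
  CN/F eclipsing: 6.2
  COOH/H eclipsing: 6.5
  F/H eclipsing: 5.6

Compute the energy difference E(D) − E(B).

+1.5 kJ/mol

D (eclipsed): Br(0°)/CH3(0°) eclipsed 10.0; F(120°)/H(120°) eclipsed 5.6; COOH(240°)/CN(240°) eclipsed 10.4 → 26.0 kJ/mol.
B (eclipsed): Br(0°)/H(0°) eclipsed 5.8; F(120°)/CN(120°) eclipsed 6.2; COOH(240°)/CH3(240°) eclipsed 12.5 → 24.5 kJ/mol.
E(D) − E(B) = 26.0 − 24.5 = +1.5 kJ/mol.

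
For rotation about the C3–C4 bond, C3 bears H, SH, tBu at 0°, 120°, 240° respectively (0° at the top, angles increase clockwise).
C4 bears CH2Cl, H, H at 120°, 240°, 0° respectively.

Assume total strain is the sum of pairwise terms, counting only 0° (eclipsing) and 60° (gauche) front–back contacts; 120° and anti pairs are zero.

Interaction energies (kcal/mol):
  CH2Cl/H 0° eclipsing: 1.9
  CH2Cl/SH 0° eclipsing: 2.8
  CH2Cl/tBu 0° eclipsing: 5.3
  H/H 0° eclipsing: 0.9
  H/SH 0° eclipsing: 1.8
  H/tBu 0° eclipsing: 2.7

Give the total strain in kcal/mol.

6.4 kcal/mol

This conformer is eclipsed. H at 0° is eclipsed with H at 0° (0.9); SH at 120° is eclipsed with CH2Cl at 120° (2.8); tBu at 240° is eclipsed with H at 240° (2.7). Total 6.4 kcal/mol.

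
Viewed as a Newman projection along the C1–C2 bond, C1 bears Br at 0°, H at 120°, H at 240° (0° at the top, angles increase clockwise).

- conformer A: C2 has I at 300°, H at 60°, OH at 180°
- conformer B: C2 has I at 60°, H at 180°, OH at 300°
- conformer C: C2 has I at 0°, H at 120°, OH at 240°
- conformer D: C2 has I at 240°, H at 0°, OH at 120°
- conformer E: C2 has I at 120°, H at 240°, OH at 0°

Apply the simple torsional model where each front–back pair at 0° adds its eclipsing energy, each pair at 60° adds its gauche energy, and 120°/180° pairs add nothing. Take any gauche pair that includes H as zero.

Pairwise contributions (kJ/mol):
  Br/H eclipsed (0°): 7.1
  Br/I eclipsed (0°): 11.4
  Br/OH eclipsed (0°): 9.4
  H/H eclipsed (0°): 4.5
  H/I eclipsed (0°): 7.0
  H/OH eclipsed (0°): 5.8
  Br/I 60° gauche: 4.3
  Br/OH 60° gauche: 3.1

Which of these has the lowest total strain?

A

A is staggered. Br at 0° is gauche with I at 300° (4.3). Total 4.3 kJ/mol.
B is staggered. Br at 0° is gauche with I at 60° (4.3); Br at 0° is gauche with OH at 300° (3.1). Total 7.4 kJ/mol.
C is eclipsed. Br at 0° is eclipsed with I at 0° (11.4); H at 120° is eclipsed with H at 120° (4.5); H at 240° is eclipsed with OH at 240° (5.8). Total 21.7 kJ/mol.
D is eclipsed. Br at 0° is eclipsed with H at 0° (7.1); H at 120° is eclipsed with OH at 120° (5.8); H at 240° is eclipsed with I at 240° (7.0). Total 19.9 kJ/mol.
E is eclipsed. Br at 0° is eclipsed with OH at 0° (9.4); H at 120° is eclipsed with I at 120° (7.0); H at 240° is eclipsed with H at 240° (4.5). Total 20.9 kJ/mol.
A has the lowest total (4.3 kJ/mol).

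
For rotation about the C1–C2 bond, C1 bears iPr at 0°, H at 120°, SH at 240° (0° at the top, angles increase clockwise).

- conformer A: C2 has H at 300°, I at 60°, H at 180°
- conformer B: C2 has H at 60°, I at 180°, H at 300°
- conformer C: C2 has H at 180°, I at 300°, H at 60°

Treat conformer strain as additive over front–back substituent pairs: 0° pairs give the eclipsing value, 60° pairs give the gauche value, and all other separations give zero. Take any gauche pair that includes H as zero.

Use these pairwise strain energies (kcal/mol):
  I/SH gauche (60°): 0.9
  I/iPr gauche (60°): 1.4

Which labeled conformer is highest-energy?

C

A (staggered): iPr–I gauche; 1.4 = 1.4 kcal/mol.
B (staggered): SH–I gauche; 0.9 = 0.9 kcal/mol.
C (staggered): iPr–I gauche, SH–I gauche; 1.4 + 0.9 = 2.3 kcal/mol.
C has the highest total (2.3 kcal/mol).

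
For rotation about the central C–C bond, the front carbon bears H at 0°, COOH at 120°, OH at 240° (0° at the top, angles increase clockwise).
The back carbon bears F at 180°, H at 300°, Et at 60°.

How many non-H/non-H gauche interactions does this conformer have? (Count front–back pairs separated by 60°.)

Non-H gauche pairs: COOH(120°)/F(180°); COOH(120°)/Et(60°); OH(240°)/F(180°) — 3 interactions.

3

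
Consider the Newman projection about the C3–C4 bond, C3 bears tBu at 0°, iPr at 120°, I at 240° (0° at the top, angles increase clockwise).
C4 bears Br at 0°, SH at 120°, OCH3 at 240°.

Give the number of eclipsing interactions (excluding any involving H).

Non-H eclipsing pairs: tBu(0°)/Br(0°); iPr(120°)/SH(120°); I(240°)/OCH3(240°) — 3 interactions.

3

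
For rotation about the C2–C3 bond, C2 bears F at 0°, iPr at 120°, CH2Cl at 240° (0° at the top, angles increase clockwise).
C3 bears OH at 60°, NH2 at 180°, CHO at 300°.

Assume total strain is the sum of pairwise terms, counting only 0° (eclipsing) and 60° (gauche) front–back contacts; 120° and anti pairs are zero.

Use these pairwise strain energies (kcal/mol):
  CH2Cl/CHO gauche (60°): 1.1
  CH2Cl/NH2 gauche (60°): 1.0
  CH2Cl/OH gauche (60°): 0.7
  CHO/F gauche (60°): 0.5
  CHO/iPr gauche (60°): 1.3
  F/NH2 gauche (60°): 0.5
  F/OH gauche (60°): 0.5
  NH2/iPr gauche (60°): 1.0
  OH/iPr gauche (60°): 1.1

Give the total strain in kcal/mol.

This conformer (staggered): F–OH gauche, F–CHO gauche, iPr–OH gauche, iPr–NH2 gauche, CH2Cl–NH2 gauche, CH2Cl–CHO gauche; 0.5 + 0.5 + 1.1 + 1.0 + 1.0 + 1.1 = 5.2 kcal/mol.

5.2 kcal/mol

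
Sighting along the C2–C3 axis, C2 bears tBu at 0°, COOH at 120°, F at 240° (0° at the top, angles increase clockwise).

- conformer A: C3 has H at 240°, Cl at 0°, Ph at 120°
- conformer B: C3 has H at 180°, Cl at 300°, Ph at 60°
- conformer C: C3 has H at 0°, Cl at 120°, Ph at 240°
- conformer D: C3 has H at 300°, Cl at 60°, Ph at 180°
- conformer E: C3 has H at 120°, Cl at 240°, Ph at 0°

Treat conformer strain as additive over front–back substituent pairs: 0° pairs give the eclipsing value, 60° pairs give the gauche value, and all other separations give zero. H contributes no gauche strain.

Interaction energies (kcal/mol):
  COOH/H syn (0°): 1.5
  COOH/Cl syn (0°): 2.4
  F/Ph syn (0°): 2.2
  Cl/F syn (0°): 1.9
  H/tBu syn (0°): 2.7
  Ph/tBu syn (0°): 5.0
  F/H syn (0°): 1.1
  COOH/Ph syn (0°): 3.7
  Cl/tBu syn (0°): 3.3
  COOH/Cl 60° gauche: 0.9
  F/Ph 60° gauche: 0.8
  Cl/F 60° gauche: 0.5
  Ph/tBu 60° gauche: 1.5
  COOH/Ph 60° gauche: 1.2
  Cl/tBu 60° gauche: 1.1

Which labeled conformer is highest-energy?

A (eclipsed): tBu–Cl eclipsed, COOH–Ph eclipsed, F–H eclipsed; 3.3 + 3.7 + 1.1 = 8.1 kcal/mol.
B (staggered): tBu–Cl gauche, tBu–Ph gauche, COOH–Ph gauche, F–Cl gauche; 1.1 + 1.5 + 1.2 + 0.5 = 4.3 kcal/mol.
C (eclipsed): tBu–H eclipsed, COOH–Cl eclipsed, F–Ph eclipsed; 2.7 + 2.4 + 2.2 = 7.3 kcal/mol.
D (staggered): tBu–Cl gauche, COOH–Cl gauche, COOH–Ph gauche, F–Ph gauche; 1.1 + 0.9 + 1.2 + 0.8 = 4.0 kcal/mol.
E (eclipsed): tBu–Ph eclipsed, COOH–H eclipsed, F–Cl eclipsed; 5.0 + 1.5 + 1.9 = 8.4 kcal/mol.
E has the highest total (8.4 kcal/mol).

E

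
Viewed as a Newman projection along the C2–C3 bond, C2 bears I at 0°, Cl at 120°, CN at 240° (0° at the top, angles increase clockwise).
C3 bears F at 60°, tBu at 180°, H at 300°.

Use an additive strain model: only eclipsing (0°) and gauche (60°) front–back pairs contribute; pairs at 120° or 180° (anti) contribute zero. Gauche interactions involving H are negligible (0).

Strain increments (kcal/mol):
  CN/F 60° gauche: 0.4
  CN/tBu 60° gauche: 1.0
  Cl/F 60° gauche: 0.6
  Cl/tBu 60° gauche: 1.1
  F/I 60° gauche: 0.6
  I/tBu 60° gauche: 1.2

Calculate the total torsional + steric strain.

This conformer (staggered): I–F gauche, Cl–F gauche, Cl–tBu gauche, CN–tBu gauche; 0.6 + 0.6 + 1.1 + 1.0 = 3.3 kcal/mol.

3.3 kcal/mol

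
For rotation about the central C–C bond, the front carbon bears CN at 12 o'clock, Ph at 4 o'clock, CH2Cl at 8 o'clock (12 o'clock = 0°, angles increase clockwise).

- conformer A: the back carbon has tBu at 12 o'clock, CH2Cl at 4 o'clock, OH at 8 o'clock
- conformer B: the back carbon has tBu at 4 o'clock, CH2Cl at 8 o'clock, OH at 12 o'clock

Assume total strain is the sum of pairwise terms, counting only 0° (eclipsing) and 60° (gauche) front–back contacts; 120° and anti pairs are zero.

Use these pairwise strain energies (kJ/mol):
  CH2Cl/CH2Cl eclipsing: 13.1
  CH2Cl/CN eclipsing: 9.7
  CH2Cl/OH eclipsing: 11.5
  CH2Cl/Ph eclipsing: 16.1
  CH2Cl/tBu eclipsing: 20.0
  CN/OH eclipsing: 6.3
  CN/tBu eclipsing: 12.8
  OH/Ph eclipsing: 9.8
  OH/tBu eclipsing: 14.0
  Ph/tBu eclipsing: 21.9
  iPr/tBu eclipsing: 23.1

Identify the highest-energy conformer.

A (eclipsed): CN–tBu eclipsed, Ph–CH2Cl eclipsed, CH2Cl–OH eclipsed; 12.8 + 16.1 + 11.5 = 40.4 kJ/mol.
B (eclipsed): CN–OH eclipsed, Ph–tBu eclipsed, CH2Cl–CH2Cl eclipsed; 6.3 + 21.9 + 13.1 = 41.3 kJ/mol.
B has the highest total (41.3 kJ/mol).

B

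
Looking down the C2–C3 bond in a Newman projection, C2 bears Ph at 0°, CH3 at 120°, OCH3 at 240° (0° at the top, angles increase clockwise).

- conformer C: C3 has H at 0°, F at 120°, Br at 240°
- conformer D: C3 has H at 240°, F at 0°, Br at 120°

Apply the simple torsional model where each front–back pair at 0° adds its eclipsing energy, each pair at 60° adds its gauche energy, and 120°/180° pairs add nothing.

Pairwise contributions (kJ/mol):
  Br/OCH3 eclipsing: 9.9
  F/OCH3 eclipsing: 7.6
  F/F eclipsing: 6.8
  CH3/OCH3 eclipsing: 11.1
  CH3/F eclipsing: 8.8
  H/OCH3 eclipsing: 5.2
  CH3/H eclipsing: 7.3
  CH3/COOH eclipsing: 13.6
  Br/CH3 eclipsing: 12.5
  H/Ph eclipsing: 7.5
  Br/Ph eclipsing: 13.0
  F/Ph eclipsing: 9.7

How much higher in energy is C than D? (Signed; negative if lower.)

-1.2 kJ/mol

C (eclipsed): Ph–H eclipsed, CH3–F eclipsed, OCH3–Br eclipsed; 7.5 + 8.8 + 9.9 = 26.2 kJ/mol.
D (eclipsed): Ph–F eclipsed, CH3–Br eclipsed, OCH3–H eclipsed; 9.7 + 12.5 + 5.2 = 27.4 kJ/mol.
E(C) − E(D) = 26.2 − 27.4 = -1.2 kJ/mol.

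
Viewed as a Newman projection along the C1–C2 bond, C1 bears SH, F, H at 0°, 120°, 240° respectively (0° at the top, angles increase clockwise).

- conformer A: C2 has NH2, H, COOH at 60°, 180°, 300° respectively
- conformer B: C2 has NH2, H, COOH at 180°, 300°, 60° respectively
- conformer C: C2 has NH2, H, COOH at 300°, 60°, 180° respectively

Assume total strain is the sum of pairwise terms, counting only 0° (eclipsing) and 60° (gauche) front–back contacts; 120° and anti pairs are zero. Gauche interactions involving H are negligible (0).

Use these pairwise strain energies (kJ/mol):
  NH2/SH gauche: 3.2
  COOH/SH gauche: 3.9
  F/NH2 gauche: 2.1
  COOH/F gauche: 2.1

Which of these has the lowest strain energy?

C

A is staggered. SH at 0° is gauche with NH2 at 60° (3.2); SH at 0° is gauche with COOH at 300° (3.9); F at 120° is gauche with NH2 at 60° (2.1). Total 9.2 kJ/mol.
B is staggered. SH at 0° is gauche with COOH at 60° (3.9); F at 120° is gauche with NH2 at 180° (2.1); F at 120° is gauche with COOH at 60° (2.1). Total 8.1 kJ/mol.
C is staggered. SH at 0° is gauche with NH2 at 300° (3.2); F at 120° is gauche with COOH at 180° (2.1). Total 5.3 kJ/mol.
C has the lowest total (5.3 kJ/mol).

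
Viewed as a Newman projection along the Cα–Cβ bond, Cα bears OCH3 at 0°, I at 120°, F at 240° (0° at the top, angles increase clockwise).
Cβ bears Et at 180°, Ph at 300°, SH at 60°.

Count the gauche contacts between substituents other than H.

6

Non-H gauche pairs: OCH3(0°)/Ph(300°); OCH3(0°)/SH(60°); I(120°)/Et(180°); I(120°)/SH(60°); F(240°)/Et(180°); F(240°)/Ph(300°) — 6 interactions.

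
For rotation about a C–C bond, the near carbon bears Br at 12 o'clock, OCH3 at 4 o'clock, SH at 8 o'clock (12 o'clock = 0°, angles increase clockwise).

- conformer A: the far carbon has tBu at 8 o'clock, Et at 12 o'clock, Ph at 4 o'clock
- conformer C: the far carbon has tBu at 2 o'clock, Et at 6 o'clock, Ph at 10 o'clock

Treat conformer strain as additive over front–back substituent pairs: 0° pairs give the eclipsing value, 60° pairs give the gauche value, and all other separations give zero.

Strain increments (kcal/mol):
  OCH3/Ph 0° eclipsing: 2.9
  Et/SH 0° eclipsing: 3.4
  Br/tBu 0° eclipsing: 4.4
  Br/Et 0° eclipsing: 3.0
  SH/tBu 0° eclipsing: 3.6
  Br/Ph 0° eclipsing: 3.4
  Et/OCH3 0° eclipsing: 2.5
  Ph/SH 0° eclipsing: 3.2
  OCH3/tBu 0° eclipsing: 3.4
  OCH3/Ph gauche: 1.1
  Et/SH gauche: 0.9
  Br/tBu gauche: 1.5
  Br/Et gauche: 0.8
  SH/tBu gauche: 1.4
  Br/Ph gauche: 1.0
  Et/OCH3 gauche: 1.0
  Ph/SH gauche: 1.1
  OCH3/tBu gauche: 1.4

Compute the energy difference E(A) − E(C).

+2.6 kcal/mol

A is eclipsed. Br at 0° is eclipsed with Et at 0° (3.0); OCH3 at 120° is eclipsed with Ph at 120° (2.9); SH at 240° is eclipsed with tBu at 240° (3.6). Total 9.5 kcal/mol.
C is staggered. Br at 0° is gauche with tBu at 60° (1.5); Br at 0° is gauche with Ph at 300° (1.0); OCH3 at 120° is gauche with tBu at 60° (1.4); OCH3 at 120° is gauche with Et at 180° (1.0); SH at 240° is gauche with Et at 180° (0.9); SH at 240° is gauche with Ph at 300° (1.1). Total 6.9 kcal/mol.
E(A) − E(C) = 9.5 − 6.9 = +2.6 kcal/mol.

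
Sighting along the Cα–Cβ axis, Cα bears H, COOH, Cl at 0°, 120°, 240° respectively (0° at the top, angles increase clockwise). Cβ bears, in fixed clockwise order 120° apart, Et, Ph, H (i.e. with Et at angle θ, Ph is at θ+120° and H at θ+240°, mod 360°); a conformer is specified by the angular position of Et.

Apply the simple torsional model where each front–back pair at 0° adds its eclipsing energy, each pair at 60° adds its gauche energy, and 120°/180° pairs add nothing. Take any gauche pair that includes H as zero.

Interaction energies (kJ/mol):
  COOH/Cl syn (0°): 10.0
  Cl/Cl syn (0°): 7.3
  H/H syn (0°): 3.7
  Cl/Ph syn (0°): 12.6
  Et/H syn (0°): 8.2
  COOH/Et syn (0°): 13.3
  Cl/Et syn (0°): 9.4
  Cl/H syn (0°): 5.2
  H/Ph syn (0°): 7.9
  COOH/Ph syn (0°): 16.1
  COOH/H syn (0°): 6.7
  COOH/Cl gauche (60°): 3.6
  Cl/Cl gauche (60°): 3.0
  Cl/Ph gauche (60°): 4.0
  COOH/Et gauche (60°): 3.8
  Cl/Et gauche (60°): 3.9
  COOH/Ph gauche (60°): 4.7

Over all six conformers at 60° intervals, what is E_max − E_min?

Et at 0° (eclipsed): H–Et eclipsed, COOH–Ph eclipsed, Cl–H eclipsed; 8.2 + 16.1 + 5.2 = 29.5 kJ/mol.
Et at 60° (staggered): COOH–Et gauche, COOH–Ph gauche, Cl–Ph gauche; 3.8 + 4.7 + 4.0 = 12.5 kJ/mol.
Et at 120° (eclipsed): H–H eclipsed, COOH–Et eclipsed, Cl–Ph eclipsed; 3.7 + 13.3 + 12.6 = 29.6 kJ/mol.
Et at 180° (staggered): COOH–Et gauche, Cl–Et gauche, Cl–Ph gauche; 3.8 + 3.9 + 4.0 = 11.7 kJ/mol.
Et at 240° (eclipsed): H–Ph eclipsed, COOH–H eclipsed, Cl–Et eclipsed; 7.9 + 6.7 + 9.4 = 24.0 kJ/mol.
Et at 300° (staggered): COOH–Ph gauche, Cl–Et gauche; 4.7 + 3.9 = 8.6 kJ/mol.
Max at 120° (29.6 kJ/mol), min at 300° (8.6 kJ/mol); barrier = 21.0 kJ/mol.

21.0 kJ/mol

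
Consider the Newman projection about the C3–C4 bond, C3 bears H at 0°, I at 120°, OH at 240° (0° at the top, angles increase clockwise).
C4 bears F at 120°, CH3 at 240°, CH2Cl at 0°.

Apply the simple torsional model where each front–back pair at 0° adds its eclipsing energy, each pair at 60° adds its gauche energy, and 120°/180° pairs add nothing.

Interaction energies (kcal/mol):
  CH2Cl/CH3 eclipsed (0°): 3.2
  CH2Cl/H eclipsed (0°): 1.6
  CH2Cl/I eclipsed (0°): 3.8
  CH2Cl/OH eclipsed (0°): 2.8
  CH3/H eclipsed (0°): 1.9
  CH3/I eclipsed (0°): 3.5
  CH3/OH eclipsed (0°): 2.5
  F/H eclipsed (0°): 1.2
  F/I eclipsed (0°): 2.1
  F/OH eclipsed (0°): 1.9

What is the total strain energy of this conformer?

6.2 kcal/mol

This conformer (eclipsed): H–CH2Cl eclipsed, I–F eclipsed, OH–CH3 eclipsed; 1.6 + 2.1 + 2.5 = 6.2 kcal/mol.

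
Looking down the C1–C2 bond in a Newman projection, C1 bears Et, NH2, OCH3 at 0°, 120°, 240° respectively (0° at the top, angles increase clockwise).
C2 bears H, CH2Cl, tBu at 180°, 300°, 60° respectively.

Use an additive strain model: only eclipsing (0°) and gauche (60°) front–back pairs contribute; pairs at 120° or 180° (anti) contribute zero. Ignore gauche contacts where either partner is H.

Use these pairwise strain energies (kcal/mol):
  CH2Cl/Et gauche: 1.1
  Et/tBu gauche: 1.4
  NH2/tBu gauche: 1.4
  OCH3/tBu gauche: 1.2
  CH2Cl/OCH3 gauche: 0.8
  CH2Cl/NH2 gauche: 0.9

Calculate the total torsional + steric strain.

This conformer (staggered): Et(0°)/CH2Cl(300°) gauche 1.1; Et(0°)/tBu(60°) gauche 1.4; NH2(120°)/tBu(60°) gauche 1.4; OCH3(240°)/CH2Cl(300°) gauche 0.8 → 4.7 kcal/mol.

4.7 kcal/mol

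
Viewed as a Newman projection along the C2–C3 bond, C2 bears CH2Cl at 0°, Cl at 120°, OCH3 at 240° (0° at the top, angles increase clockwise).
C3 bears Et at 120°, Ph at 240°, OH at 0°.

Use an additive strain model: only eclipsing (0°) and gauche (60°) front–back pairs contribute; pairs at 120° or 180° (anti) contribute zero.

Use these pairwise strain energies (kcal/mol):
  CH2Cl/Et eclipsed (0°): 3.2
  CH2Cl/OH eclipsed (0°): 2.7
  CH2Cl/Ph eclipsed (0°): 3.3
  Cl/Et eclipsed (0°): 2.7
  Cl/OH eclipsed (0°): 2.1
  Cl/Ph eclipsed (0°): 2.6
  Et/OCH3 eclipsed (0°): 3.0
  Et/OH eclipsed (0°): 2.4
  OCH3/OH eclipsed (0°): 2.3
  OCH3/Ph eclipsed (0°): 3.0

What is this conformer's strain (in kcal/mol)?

8.4 kcal/mol

This conformer (eclipsed): CH2Cl(0°)/OH(0°) eclipsed 2.7; Cl(120°)/Et(120°) eclipsed 2.7; OCH3(240°)/Ph(240°) eclipsed 3.0 → 8.4 kcal/mol.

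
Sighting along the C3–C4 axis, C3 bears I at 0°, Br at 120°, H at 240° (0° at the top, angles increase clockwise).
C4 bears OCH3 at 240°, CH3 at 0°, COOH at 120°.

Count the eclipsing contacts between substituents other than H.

Non-H eclipsing pairs: I(0°)/CH3(0°); Br(120°)/COOH(120°) — 2 interactions.

2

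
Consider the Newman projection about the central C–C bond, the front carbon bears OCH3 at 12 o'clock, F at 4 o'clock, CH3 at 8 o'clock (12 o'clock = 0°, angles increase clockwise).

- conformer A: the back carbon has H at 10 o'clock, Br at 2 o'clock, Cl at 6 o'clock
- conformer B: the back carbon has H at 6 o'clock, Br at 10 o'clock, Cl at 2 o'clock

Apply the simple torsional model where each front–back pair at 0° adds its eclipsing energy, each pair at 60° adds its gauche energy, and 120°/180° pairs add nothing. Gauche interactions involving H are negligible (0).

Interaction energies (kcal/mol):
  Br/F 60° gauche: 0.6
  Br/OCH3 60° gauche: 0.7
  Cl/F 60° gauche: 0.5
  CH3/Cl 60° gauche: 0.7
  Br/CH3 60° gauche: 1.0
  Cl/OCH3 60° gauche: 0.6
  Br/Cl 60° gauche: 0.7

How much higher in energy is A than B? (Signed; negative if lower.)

-0.3 kcal/mol

A (staggered): OCH3–Br gauche, F–Br gauche, F–Cl gauche, CH3–Cl gauche; 0.7 + 0.6 + 0.5 + 0.7 = 2.5 kcal/mol.
B (staggered): OCH3–Br gauche, OCH3–Cl gauche, F–Cl gauche, CH3–Br gauche; 0.7 + 0.6 + 0.5 + 1.0 = 2.8 kcal/mol.
E(A) − E(B) = 2.5 − 2.8 = -0.3 kcal/mol.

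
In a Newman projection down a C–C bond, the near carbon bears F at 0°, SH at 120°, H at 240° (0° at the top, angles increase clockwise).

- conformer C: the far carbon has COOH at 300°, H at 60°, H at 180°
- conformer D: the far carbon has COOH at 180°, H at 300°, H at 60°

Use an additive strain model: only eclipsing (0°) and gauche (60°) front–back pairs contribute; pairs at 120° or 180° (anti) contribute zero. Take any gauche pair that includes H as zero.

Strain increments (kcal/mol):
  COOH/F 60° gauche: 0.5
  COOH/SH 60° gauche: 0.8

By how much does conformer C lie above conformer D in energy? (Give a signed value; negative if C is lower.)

C (staggered): F(0°)/COOH(300°) gauche 0.5 → 0.5 kcal/mol.
D (staggered): SH(120°)/COOH(180°) gauche 0.8 → 0.8 kcal/mol.
E(C) − E(D) = 0.5 − 0.8 = -0.3 kcal/mol.

-0.3 kcal/mol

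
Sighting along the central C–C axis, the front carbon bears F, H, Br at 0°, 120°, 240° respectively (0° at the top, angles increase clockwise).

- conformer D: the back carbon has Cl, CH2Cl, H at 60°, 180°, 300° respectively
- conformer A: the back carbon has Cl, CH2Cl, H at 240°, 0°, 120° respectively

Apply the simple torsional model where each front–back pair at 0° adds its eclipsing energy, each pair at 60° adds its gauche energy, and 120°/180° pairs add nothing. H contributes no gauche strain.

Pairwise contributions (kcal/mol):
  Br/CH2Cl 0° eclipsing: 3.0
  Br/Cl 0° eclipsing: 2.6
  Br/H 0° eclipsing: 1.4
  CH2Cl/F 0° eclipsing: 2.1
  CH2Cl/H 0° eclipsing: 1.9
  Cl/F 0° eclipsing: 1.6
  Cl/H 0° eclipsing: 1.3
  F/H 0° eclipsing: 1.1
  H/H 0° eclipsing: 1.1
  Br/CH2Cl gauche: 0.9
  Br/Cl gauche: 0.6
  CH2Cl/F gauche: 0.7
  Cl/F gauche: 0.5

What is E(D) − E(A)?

-4.4 kcal/mol

D (staggered): F(0°)/Cl(60°) gauche 0.5; Br(240°)/CH2Cl(180°) gauche 0.9 → 1.4 kcal/mol.
A (eclipsed): F(0°)/CH2Cl(0°) eclipsed 2.1; H(120°)/H(120°) eclipsed 1.1; Br(240°)/Cl(240°) eclipsed 2.6 → 5.8 kcal/mol.
E(D) − E(A) = 1.4 − 5.8 = -4.4 kcal/mol.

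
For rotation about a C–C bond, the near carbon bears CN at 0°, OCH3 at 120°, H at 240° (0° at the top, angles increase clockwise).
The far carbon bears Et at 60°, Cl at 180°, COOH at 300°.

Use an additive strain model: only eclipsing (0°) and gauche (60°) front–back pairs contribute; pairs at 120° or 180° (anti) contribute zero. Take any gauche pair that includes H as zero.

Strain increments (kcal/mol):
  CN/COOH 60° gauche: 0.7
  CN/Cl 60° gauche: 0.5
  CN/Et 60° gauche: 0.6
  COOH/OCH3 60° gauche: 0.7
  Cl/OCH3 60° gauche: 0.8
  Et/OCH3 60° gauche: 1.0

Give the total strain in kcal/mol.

This conformer is staggered. CN at 0° is gauche with Et at 60° (0.6); CN at 0° is gauche with COOH at 300° (0.7); OCH3 at 120° is gauche with Et at 60° (1.0); OCH3 at 120° is gauche with Cl at 180° (0.8). Total 3.1 kcal/mol.

3.1 kcal/mol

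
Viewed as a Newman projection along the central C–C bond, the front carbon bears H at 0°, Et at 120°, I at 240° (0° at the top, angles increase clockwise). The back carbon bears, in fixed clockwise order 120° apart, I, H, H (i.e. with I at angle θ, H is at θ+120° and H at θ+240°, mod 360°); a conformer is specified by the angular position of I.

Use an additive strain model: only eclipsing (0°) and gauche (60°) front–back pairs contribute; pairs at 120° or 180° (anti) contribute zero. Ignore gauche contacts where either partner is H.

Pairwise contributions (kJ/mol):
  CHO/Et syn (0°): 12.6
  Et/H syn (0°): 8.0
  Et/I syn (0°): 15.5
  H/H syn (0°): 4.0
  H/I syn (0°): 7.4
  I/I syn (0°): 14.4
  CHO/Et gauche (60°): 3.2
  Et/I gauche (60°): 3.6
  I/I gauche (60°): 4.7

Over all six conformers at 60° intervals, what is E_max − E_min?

I at 0° (eclipsed): H–I eclipsed, Et–H eclipsed, I–H eclipsed; 7.4 + 8.0 + 7.4 = 22.8 kJ/mol.
I at 60° (staggered): Et–I gauche; 3.6 = 3.6 kJ/mol.
I at 120° (eclipsed): H–H eclipsed, Et–I eclipsed, I–H eclipsed; 4.0 + 15.5 + 7.4 = 26.9 kJ/mol.
I at 180° (staggered): Et–I gauche, I–I gauche; 3.6 + 4.7 = 8.3 kJ/mol.
I at 240° (eclipsed): H–H eclipsed, Et–H eclipsed, I–I eclipsed; 4.0 + 8.0 + 14.4 = 26.4 kJ/mol.
I at 300° (staggered): I–I gauche; 4.7 = 4.7 kJ/mol.
Max at 120° (26.9 kJ/mol), min at 60° (3.6 kJ/mol); barrier = 23.3 kJ/mol.

23.3 kJ/mol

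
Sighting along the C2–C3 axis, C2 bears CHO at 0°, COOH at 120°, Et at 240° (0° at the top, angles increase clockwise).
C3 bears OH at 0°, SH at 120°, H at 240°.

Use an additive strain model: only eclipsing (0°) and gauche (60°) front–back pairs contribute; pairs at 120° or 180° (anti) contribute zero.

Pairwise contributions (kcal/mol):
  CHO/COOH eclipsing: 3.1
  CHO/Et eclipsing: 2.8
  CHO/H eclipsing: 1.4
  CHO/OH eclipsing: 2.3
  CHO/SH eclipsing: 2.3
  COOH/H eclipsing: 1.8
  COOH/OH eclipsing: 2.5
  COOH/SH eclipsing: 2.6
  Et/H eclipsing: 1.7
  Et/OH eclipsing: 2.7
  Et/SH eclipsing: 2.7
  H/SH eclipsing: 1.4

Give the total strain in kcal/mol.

This conformer (eclipsed): CHO–OH eclipsed, COOH–SH eclipsed, Et–H eclipsed; 2.3 + 2.6 + 1.7 = 6.6 kcal/mol.

6.6 kcal/mol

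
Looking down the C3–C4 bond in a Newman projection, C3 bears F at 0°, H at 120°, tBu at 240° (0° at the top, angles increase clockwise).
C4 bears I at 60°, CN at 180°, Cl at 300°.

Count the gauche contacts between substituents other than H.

4

Non-H gauche pairs: F(0°)/I(60°); F(0°)/Cl(300°); tBu(240°)/CN(180°); tBu(240°)/Cl(300°) — 4 interactions.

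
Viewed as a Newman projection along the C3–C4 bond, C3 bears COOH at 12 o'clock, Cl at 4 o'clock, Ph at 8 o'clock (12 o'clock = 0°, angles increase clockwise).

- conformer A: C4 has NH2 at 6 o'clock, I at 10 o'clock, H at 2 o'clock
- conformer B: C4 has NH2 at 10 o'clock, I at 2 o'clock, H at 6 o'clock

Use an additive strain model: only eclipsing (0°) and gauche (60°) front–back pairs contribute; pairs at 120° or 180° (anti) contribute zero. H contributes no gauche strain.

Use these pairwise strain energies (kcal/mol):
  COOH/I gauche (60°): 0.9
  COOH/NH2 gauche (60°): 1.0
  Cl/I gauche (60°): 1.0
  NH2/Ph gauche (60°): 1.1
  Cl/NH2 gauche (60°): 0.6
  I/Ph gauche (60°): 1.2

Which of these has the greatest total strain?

B

A (staggered): COOH(0°)/I(300°) gauche 0.9; Cl(120°)/NH2(180°) gauche 0.6; Ph(240°)/NH2(180°) gauche 1.1; Ph(240°)/I(300°) gauche 1.2 → 3.8 kcal/mol.
B (staggered): COOH(0°)/NH2(300°) gauche 1.0; COOH(0°)/I(60°) gauche 0.9; Cl(120°)/I(60°) gauche 1.0; Ph(240°)/NH2(300°) gauche 1.1 → 4.0 kcal/mol.
B has the highest total (4.0 kcal/mol).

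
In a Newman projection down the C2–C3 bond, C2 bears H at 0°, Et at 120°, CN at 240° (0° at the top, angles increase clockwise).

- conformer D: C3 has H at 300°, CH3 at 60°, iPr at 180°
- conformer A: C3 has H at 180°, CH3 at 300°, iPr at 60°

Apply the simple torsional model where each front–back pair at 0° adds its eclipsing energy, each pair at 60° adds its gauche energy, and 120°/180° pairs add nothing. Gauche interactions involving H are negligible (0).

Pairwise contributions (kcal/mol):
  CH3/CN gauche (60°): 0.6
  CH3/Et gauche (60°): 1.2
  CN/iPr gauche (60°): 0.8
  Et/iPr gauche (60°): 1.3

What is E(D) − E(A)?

+1.4 kcal/mol

D (staggered): Et–CH3 gauche, Et–iPr gauche, CN–iPr gauche; 1.2 + 1.3 + 0.8 = 3.3 kcal/mol.
A (staggered): Et–iPr gauche, CN–CH3 gauche; 1.3 + 0.6 = 1.9 kcal/mol.
E(D) − E(A) = 3.3 − 1.9 = +1.4 kcal/mol.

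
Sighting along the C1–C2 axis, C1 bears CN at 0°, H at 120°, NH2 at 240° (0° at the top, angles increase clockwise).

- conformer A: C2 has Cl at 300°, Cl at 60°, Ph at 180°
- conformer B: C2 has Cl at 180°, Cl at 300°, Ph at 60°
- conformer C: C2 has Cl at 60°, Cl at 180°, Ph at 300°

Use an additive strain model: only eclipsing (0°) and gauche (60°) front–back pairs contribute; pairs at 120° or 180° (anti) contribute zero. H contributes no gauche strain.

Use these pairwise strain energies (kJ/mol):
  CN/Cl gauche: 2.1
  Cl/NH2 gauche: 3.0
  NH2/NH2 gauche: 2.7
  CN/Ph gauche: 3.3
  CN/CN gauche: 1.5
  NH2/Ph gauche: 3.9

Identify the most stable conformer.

A (staggered): CN–Cl gauche, CN–Cl gauche, NH2–Cl gauche, NH2–Ph gauche; 2.1 + 2.1 + 3.0 + 3.9 = 11.1 kJ/mol.
B (staggered): CN–Cl gauche, CN–Ph gauche, NH2–Cl gauche, NH2–Cl gauche; 2.1 + 3.3 + 3.0 + 3.0 = 11.4 kJ/mol.
C (staggered): CN–Cl gauche, CN–Ph gauche, NH2–Cl gauche, NH2–Ph gauche; 2.1 + 3.3 + 3.0 + 3.9 = 12.3 kJ/mol.
A has the lowest total (11.1 kJ/mol).

A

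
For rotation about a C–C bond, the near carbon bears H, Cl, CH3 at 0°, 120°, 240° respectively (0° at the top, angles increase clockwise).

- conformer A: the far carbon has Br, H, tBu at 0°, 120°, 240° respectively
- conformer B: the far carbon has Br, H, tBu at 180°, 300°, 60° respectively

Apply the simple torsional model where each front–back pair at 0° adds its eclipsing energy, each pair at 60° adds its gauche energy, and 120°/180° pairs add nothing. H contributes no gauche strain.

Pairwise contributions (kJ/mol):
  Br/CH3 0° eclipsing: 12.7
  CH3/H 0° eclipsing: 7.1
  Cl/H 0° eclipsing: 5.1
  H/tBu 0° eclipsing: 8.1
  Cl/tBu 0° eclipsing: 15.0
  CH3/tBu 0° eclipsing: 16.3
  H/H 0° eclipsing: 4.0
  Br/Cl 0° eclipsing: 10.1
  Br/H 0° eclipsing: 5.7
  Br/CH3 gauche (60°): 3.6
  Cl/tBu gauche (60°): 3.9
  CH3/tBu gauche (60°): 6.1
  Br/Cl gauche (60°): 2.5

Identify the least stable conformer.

A (eclipsed): H–Br eclipsed, Cl–H eclipsed, CH3–tBu eclipsed; 5.7 + 5.1 + 16.3 = 27.1 kJ/mol.
B (staggered): Cl–Br gauche, Cl–tBu gauche, CH3–Br gauche; 2.5 + 3.9 + 3.6 = 10.0 kJ/mol.
A has the highest total (27.1 kJ/mol).

A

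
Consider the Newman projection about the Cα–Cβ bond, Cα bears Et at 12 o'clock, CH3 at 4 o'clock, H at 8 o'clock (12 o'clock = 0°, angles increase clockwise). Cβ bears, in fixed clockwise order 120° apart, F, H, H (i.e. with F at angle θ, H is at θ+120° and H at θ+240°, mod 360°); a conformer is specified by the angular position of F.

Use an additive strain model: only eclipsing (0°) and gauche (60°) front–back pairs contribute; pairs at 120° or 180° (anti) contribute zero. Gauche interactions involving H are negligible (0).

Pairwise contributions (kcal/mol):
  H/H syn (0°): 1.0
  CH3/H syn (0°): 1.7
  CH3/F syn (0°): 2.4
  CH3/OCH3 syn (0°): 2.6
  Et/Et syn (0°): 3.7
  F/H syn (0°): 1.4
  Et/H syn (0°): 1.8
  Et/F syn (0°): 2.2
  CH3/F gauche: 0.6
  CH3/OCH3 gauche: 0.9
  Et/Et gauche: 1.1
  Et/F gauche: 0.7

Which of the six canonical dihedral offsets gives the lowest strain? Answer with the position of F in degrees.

180°

F at 0° is eclipsed. Et at 0° is eclipsed with F at 0° (2.2); CH3 at 120° is eclipsed with H at 120° (1.7); H at 240° is eclipsed with H at 240° (1.0). Total 4.9 kcal/mol.
F at 60° is staggered. Et at 0° is gauche with F at 60° (0.7); CH3 at 120° is gauche with F at 60° (0.6). Total 1.3 kcal/mol.
F at 120° is eclipsed. Et at 0° is eclipsed with H at 0° (1.8); CH3 at 120° is eclipsed with F at 120° (2.4); H at 240° is eclipsed with H at 240° (1.0). Total 5.2 kcal/mol.
F at 180° is staggered. CH3 at 120° is gauche with F at 180° (0.6). Total 0.6 kcal/mol.
F at 240° is eclipsed. Et at 0° is eclipsed with H at 0° (1.8); CH3 at 120° is eclipsed with H at 120° (1.7); H at 240° is eclipsed with F at 240° (1.4). Total 4.9 kcal/mol.
F at 300° is staggered. Et at 0° is gauche with F at 300° (0.7). Total 0.7 kcal/mol.
The minimum (0.6 kcal/mol) occurs with F at 180°.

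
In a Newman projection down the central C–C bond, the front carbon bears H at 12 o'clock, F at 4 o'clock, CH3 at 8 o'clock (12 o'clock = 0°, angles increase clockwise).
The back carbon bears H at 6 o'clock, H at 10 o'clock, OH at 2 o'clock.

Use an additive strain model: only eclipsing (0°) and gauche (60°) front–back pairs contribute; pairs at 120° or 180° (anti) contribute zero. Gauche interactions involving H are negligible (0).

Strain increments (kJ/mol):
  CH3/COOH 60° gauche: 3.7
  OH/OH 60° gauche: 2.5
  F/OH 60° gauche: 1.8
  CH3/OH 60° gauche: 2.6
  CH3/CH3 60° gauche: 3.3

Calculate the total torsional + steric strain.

1.8 kJ/mol

This conformer (staggered): F(120°)/OH(60°) gauche 1.8 → 1.8 kJ/mol.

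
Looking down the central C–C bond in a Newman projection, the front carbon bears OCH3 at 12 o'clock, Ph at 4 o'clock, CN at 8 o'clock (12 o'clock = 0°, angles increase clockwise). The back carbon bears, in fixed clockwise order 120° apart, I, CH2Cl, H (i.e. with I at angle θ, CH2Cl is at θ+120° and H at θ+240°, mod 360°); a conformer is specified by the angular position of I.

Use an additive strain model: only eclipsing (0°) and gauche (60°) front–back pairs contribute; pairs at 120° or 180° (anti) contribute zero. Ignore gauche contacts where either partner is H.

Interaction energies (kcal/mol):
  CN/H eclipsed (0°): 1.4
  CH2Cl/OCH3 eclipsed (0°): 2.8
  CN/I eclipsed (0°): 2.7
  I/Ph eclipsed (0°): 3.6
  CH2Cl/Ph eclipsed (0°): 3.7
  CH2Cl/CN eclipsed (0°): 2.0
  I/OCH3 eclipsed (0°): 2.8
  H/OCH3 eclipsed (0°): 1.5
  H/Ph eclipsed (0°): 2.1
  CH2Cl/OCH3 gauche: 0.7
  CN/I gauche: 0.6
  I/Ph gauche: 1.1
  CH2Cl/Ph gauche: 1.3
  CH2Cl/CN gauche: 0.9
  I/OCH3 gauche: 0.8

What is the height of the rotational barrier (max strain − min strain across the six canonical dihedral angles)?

4.6 kcal/mol

I at 0° (eclipsed): OCH3(0°)/I(0°) eclipsed 2.8; Ph(120°)/CH2Cl(120°) eclipsed 3.7; CN(240°)/H(240°) eclipsed 1.4 → 7.9 kcal/mol.
I at 60° (staggered): OCH3(0°)/I(60°) gauche 0.8; Ph(120°)/I(60°) gauche 1.1; Ph(120°)/CH2Cl(180°) gauche 1.3; CN(240°)/CH2Cl(180°) gauche 0.9 → 4.1 kcal/mol.
I at 120° (eclipsed): OCH3(0°)/H(0°) eclipsed 1.5; Ph(120°)/I(120°) eclipsed 3.6; CN(240°)/CH2Cl(240°) eclipsed 2.0 → 7.1 kcal/mol.
I at 180° (staggered): OCH3(0°)/CH2Cl(300°) gauche 0.7; Ph(120°)/I(180°) gauche 1.1; CN(240°)/I(180°) gauche 0.6; CN(240°)/CH2Cl(300°) gauche 0.9 → 3.3 kcal/mol.
I at 240° (eclipsed): OCH3(0°)/CH2Cl(0°) eclipsed 2.8; Ph(120°)/H(120°) eclipsed 2.1; CN(240°)/I(240°) eclipsed 2.7 → 7.6 kcal/mol.
I at 300° (staggered): OCH3(0°)/I(300°) gauche 0.8; OCH3(0°)/CH2Cl(60°) gauche 0.7; Ph(120°)/CH2Cl(60°) gauche 1.3; CN(240°)/I(300°) gauche 0.6 → 3.4 kcal/mol.
Max at 0° (7.9 kcal/mol), min at 180° (3.3 kcal/mol); barrier = 4.6 kcal/mol.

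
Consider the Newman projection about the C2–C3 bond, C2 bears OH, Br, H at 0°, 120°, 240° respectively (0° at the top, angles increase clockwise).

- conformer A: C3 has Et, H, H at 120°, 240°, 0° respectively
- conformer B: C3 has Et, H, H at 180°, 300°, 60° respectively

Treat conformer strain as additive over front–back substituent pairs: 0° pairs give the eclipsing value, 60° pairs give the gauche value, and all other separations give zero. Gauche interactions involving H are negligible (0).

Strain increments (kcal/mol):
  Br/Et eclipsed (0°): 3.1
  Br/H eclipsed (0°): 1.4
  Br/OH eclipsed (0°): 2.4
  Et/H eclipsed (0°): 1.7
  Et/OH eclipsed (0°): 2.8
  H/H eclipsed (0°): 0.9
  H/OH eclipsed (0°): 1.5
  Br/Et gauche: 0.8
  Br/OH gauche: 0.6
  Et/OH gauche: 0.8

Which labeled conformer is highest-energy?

A (eclipsed): OH–H eclipsed, Br–Et eclipsed, H–H eclipsed; 1.5 + 3.1 + 0.9 = 5.5 kcal/mol.
B (staggered): Br–Et gauche; 0.8 = 0.8 kcal/mol.
A has the highest total (5.5 kcal/mol).

A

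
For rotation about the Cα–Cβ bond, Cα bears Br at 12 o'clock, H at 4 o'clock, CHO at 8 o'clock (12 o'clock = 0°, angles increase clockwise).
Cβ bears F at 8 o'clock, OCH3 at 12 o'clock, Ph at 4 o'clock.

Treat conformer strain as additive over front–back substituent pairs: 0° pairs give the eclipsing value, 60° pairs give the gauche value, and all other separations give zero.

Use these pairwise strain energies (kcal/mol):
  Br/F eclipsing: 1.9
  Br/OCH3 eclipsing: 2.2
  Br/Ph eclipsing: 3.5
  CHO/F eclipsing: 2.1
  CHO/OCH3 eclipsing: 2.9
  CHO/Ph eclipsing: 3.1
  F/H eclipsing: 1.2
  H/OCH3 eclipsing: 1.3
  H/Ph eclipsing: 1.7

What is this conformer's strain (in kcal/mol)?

6.0 kcal/mol

This conformer (eclipsed): Br–OCH3 eclipsed, H–Ph eclipsed, CHO–F eclipsed; 2.2 + 1.7 + 2.1 = 6.0 kcal/mol.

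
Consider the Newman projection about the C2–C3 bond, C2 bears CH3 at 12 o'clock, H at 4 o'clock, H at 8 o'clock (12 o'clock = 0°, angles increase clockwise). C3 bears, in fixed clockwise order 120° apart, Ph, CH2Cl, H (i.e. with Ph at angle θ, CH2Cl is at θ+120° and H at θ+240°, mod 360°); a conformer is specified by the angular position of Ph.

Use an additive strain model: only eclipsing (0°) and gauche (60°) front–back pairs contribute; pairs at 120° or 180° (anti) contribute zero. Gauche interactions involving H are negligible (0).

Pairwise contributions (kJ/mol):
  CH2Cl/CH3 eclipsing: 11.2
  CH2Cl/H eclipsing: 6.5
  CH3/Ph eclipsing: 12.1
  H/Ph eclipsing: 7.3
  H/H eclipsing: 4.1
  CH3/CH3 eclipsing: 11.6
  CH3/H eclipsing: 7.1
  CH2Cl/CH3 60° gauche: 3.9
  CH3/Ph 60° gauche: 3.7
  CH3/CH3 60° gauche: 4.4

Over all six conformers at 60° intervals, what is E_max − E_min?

19.0 kJ/mol

Ph at 0° (eclipsed): CH3(0°)/Ph(0°) eclipsed 12.1; H(120°)/CH2Cl(120°) eclipsed 6.5; H(240°)/H(240°) eclipsed 4.1 → 22.7 kJ/mol.
Ph at 60° (staggered): CH3(0°)/Ph(60°) gauche 3.7 → 3.7 kJ/mol.
Ph at 120° (eclipsed): CH3(0°)/H(0°) eclipsed 7.1; H(120°)/Ph(120°) eclipsed 7.3; H(240°)/CH2Cl(240°) eclipsed 6.5 → 20.9 kJ/mol.
Ph at 180° (staggered): CH3(0°)/CH2Cl(300°) gauche 3.9 → 3.9 kJ/mol.
Ph at 240° (eclipsed): CH3(0°)/CH2Cl(0°) eclipsed 11.2; H(120°)/H(120°) eclipsed 4.1; H(240°)/Ph(240°) eclipsed 7.3 → 22.6 kJ/mol.
Ph at 300° (staggered): CH3(0°)/Ph(300°) gauche 3.7; CH3(0°)/CH2Cl(60°) gauche 3.9 → 7.6 kJ/mol.
Max at 0° (22.7 kJ/mol), min at 60° (3.7 kJ/mol); barrier = 19.0 kJ/mol.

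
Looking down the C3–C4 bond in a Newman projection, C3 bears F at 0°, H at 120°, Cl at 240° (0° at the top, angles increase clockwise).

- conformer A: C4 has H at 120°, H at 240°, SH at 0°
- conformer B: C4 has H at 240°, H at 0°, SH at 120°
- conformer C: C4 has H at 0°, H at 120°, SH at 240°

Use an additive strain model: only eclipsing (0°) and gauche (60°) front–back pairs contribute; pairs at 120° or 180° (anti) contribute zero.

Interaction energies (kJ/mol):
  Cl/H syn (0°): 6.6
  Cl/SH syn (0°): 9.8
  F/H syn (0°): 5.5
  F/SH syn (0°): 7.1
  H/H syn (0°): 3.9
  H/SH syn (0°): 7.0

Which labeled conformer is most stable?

A (eclipsed): F(0°)/SH(0°) eclipsed 7.1; H(120°)/H(120°) eclipsed 3.9; Cl(240°)/H(240°) eclipsed 6.6 → 17.6 kJ/mol.
B (eclipsed): F(0°)/H(0°) eclipsed 5.5; H(120°)/SH(120°) eclipsed 7.0; Cl(240°)/H(240°) eclipsed 6.6 → 19.1 kJ/mol.
C (eclipsed): F(0°)/H(0°) eclipsed 5.5; H(120°)/H(120°) eclipsed 3.9; Cl(240°)/SH(240°) eclipsed 9.8 → 19.2 kJ/mol.
A has the lowest total (17.6 kJ/mol).

A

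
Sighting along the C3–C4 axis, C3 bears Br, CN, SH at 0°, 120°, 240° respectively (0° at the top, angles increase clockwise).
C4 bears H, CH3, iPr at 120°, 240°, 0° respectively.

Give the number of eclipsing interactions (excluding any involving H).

2

Non-H eclipsing pairs: Br(0°)/iPr(0°); SH(240°)/CH3(240°) — 2 interactions.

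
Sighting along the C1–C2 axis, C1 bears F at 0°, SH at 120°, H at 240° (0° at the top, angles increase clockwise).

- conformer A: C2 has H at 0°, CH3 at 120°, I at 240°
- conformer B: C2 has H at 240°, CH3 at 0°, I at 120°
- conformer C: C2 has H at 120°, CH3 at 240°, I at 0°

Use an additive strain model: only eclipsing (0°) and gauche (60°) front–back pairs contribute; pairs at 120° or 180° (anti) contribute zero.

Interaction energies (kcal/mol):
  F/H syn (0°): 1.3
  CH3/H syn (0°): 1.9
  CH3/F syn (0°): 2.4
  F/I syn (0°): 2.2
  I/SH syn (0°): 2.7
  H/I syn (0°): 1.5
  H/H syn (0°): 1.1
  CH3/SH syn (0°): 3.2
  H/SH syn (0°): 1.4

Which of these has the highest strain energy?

B

A (eclipsed): F(0°)/H(0°) eclipsed 1.3; SH(120°)/CH3(120°) eclipsed 3.2; H(240°)/I(240°) eclipsed 1.5 → 6.0 kcal/mol.
B (eclipsed): F(0°)/CH3(0°) eclipsed 2.4; SH(120°)/I(120°) eclipsed 2.7; H(240°)/H(240°) eclipsed 1.1 → 6.2 kcal/mol.
C (eclipsed): F(0°)/I(0°) eclipsed 2.2; SH(120°)/H(120°) eclipsed 1.4; H(240°)/CH3(240°) eclipsed 1.9 → 5.5 kcal/mol.
B has the highest total (6.2 kcal/mol).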